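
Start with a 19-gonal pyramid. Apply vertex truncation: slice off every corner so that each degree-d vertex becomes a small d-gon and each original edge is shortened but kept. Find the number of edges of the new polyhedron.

The base solid has V = 20, E = 38, F = 20.
Truncation replaces each original edge-end by a new vertex, so V′ = 2E = 76.
Each original edge survives, and each old vertex of degree d contributes d new edges; summing degrees gives Σd = 2E, so E′ = E + 2E = 3E = 114.
Each original face survives and each original vertex becomes one new face: F′ = F + V = 40.

114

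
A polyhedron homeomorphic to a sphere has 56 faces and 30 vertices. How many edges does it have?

Here V − E + F = 2.
E = V + F − (2) = 30 + 56 − (2) = 84.

84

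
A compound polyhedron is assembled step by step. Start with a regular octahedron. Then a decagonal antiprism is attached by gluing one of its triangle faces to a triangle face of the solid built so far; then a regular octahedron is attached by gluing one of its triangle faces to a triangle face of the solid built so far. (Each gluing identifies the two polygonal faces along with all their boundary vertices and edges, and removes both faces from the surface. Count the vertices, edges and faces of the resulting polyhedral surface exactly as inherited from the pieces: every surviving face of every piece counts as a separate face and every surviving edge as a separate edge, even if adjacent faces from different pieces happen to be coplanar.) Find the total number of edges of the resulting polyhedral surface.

58

A regular octahedron: V=6, E=12, F=8.
Attach a decagonal antiprism (V=20, E=40, F=22) along a 3-gon: merge 3 vertices and 3 edges, delete both glued faces → V=23, E=49, F=28.
Attach a regular octahedron (V=6, E=12, F=8) along a 3-gon: merge 3 vertices and 3 edges, delete both glued faces → V=26, E=58, F=34.
Check: V − E + F = 26 − 58 + 34 = 2.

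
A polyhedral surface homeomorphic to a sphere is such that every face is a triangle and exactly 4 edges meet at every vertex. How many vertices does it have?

6

Each face has 3 edges and each edge borders two faces, so 2E = 3F.
Each vertex has degree 4, so 4V = 2E and hence V = 3F/4.
Euler: V − E + F = 2 ⇒ (3F/4) − (3F/2) + F = 2.
Multiply by 8: (6 − 12 + 8)F = 16, i.e. 2F = 16.
So F = 8, E = 3·8/2 = 12, V = 3·8/4 = 6.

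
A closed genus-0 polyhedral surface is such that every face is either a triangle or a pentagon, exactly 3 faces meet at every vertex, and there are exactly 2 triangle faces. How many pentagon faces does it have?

Let x be the number of pentagons; then F = 2 + x.
Edge–face incidences: 2E = 3·2 + 5·x = 6 + 5x.
Every vertex has degree 3, so 3V = 2E.
Euler: V − E + F = 2 ⇒ (2E)/3 − E + (2 + x) = 2.
Multiply by 6: 2·(2E) − 3·(2E) + 6·(2 + x) = 12, i.e. 12 + 6x − (6 + 5x) = 12.
Collecting terms: x + 6 = 12, so x = 6.
Then 2E = 6 + 5·6 = 36, so E = 18, V = 2E/3 = 12, F = 2 + 6 = 8.

6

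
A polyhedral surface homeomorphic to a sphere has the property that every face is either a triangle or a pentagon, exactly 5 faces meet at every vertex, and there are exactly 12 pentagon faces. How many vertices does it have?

60

Let x be the number of triangles; then F = 12 + x.
Edge–face incidences: 2E = 5·12 + 3·x = 60 + 3x.
Every vertex has degree 5, so 5V = 2E.
Euler: V − E + F = 2 ⇒ (2E)/5 − E + (12 + x) = 2.
Multiply by 10: 2·(2E) − 5·(2E) + 10·(12 + x) = 20, i.e. 120 + 10x − 3·(60 + 3x) = 20.
Collecting terms: x − 60 = 20, so x = 80.
Then 2E = 60 + 3·80 = 300, so E = 150, V = 2E/5 = 60, F = 12 + 80 = 92.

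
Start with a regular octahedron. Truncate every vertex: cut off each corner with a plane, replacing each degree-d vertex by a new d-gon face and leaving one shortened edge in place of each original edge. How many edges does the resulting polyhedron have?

The base solid has V = 6, E = 12, F = 8.
Truncation replaces each original edge-end by a new vertex, so V′ = 2E = 24.
Each original edge survives, and each old vertex of degree d contributes d new edges; summing degrees gives Σd = 2E, so E′ = E + 2E = 3E = 36.
Each original face survives and each original vertex becomes one new face: F′ = F + V = 14.

36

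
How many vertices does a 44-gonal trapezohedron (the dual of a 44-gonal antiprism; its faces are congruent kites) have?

The n-trapezohedron (dual of the n-antiprism) has V = 2·44 + 2 = 90, E = 4·44 = 176, F = 2·44 = 88.

90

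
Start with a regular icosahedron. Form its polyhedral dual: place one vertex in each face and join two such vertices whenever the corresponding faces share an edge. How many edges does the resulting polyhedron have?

The base solid has V = 12, E = 30, F = 20.
The dual swaps V and F and preserves E: V′ = F = 20, E′ = E = 30, F′ = V = 12.

30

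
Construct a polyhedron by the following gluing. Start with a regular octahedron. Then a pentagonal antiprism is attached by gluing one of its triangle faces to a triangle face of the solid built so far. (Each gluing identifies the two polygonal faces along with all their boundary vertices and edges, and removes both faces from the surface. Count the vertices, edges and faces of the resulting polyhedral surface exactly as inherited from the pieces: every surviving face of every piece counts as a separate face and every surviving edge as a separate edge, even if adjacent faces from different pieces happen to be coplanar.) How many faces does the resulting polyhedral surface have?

A regular octahedron: V=6, E=12, F=8.
Attach a pentagonal antiprism (V=10, E=20, F=12) along a 3-gon: merge 3 vertices and 3 edges, delete both glued faces → V=13, E=29, F=18.
Check: V − E + F = 13 − 29 + 18 = 2.

18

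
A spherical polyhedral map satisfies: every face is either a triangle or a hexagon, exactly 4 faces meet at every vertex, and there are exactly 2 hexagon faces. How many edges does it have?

Let x be the number of triangles; then F = 2 + x.
Edge–face incidences: 2E = 6·2 + 3·x = 12 + 3x.
Every vertex has degree 4, so 4V = 2E.
Euler: V − E + F = 2 ⇒ (2E)/4 − E + (2 + x) = 2.
Multiply by 8: 2·(2E) − 4·(2E) + 8·(2 + x) = 16, i.e. 16 + 8x − 2·(12 + 3x) = 16.
Collecting terms: 2x − 8 = 16, so 2x = 24, so x = 12.
Then 2E = 12 + 3·12 = 48, so E = 24, V = 2E/4 = 12, F = 2 + 12 = 14.

24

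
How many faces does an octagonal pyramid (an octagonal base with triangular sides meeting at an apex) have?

A pyramid on an n-gon base has one n-gon and n triangles: V = 8 + 1 = 9, E = 2·8 = 16, F = 8 + 1 = 9.

9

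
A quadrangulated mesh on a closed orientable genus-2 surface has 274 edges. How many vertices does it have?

135

χ = 2 − 2·2 = -2, and every face is a square so 4F = 2E.
F = 2E/4 = 137. Then V = -2 + E − F = -2 + 274 − 137 = 135.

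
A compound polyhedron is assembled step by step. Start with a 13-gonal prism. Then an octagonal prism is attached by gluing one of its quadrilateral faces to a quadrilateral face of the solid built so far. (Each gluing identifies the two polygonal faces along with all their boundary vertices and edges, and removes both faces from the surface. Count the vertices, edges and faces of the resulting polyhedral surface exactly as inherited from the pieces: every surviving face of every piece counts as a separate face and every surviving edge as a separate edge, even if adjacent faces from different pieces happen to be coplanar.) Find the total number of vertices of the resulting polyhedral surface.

38

A 13-gonal prism: V=26, E=39, F=15.
Attach an octagonal prism (V=16, E=24, F=10) along a 4-gon: merge 4 vertices and 4 edges, delete both glued faces → V=38, E=59, F=23.
Check: V − E + F = 38 − 59 + 23 = 2.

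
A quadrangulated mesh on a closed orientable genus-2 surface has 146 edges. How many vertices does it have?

71

χ = 2 − 2·2 = -2, and every face is a square so 4F = 2E.
F = 2E/4 = 73. Then V = -2 + E − F = -2 + 146 − 73 = 71.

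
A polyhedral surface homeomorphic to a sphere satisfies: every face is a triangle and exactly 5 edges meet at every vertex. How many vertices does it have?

Each face has 3 edges and each edge borders two faces, so 2E = 3F.
Each vertex has degree 5, so 5V = 2E and hence V = 3F/5.
Euler: V − E + F = 2 ⇒ (3F/5) − (3F/2) + F = 2.
Multiply by 10: (6 − 15 + 10)F = 20, i.e. 1F = 20.
So F = 20, E = 3·20/2 = 30, V = 3·20/5 = 12.

12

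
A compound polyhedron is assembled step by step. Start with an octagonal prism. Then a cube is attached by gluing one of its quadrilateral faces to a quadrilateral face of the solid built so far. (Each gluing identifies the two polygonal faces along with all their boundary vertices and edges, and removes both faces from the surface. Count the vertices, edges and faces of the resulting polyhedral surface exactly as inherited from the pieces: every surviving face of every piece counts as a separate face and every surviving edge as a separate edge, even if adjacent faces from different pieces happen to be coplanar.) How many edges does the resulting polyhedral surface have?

An octagonal prism: V=16, E=24, F=10.
Attach a cube (V=8, E=12, F=6) along a 4-gon: merge 4 vertices and 4 edges, delete both glued faces → V=20, E=32, F=14.
Check: V − E + F = 20 − 32 + 14 = 2.

32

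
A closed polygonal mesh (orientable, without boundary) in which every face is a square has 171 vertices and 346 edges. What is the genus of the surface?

2

Every face is a square and each edge borders two faces, so 4F = 2·346, giving F = 173.
χ = V − E + F = 171 − 346 + 173 = -2.
For a closed orientable surface χ = 2 − 2g, so g = (2 − (-2))/2 = 2.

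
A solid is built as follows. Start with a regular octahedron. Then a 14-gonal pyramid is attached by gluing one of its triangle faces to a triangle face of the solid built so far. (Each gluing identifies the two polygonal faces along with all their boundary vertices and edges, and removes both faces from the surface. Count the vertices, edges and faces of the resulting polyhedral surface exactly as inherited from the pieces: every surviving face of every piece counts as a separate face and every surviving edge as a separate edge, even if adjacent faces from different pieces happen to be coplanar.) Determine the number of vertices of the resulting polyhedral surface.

A regular octahedron: V=6, E=12, F=8.
Attach a 14-gonal pyramid (V=15, E=28, F=15) along a 3-gon: merge 3 vertices and 3 edges, delete both glued faces → V=18, E=37, F=21.
Check: V − E + F = 18 − 37 + 21 = 2.

18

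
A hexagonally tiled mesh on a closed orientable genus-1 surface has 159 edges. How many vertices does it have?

χ = 2 − 2·1 = 0, and every face is a hexagon so 6F = 2E.
F = 2E/6 = 53. Then V = 0 + E − F = 0 + 159 − 53 = 106.

106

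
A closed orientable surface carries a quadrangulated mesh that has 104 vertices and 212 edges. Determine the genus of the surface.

2

Every face is a square and each edge borders two faces, so 4F = 2·212, giving F = 106.
χ = V − E + F = 104 − 212 + 106 = -2.
For a closed orientable surface χ = 2 − 2g, so g = (2 − (-2))/2 = 2.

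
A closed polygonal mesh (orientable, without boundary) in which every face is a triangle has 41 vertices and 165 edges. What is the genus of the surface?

8

Every face is a triangle and each edge borders two faces, so 3F = 2·165, giving F = 110.
χ = V − E + F = 41 − 165 + 110 = -14.
For a closed orientable surface χ = 2 − 2g, so g = (2 − (-14))/2 = 8.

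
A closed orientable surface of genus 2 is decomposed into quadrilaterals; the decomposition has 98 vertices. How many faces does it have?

χ = 2 − 2·2 = -2, and every face is a square so 4F = 2E.
V − E + F = -2 with E = 4F/2 gives 98 − (4/2 − 1)·F = -2, so F = 100 and E = 200.

100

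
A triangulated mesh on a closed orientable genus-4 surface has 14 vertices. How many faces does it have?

χ = 2 − 2·4 = -6, and every face is a triangle so 3F = 2E.
V − E + F = -6 with E = 3F/2 gives 14 − (3/2 − 1)·F = -6, so F = 40 and E = 60.

40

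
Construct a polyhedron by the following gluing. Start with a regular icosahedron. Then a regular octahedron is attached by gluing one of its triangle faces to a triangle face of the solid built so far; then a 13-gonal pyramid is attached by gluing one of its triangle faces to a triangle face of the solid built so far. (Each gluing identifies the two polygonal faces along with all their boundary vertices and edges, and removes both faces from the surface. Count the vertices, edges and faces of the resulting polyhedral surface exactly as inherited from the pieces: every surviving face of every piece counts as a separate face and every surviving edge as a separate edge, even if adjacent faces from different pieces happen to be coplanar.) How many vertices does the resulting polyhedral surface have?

A regular icosahedron: V=12, E=30, F=20.
Attach a regular octahedron (V=6, E=12, F=8) along a 3-gon: merge 3 vertices and 3 edges, delete both glued faces → V=15, E=39, F=26.
Attach a 13-gonal pyramid (V=14, E=26, F=14) along a 3-gon: merge 3 vertices and 3 edges, delete both glued faces → V=26, E=62, F=38.
Check: V − E + F = 26 − 62 + 38 = 2.

26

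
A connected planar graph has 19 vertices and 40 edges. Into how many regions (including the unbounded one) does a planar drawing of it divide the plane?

23

Euler's formula for a connected plane graph: V − E + F = 2, so F = 2 − 19 + 40 = 23.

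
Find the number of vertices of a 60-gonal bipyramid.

62

A bipyramid over an n-gon has 2n triangular faces and n + 2 vertices: V = 60 + 2 = 62, E = 3·60 = 180, F = 2·60 = 120.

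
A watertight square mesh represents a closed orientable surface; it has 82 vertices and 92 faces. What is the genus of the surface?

Every face is a square, so 2E = 4·92 = 368, giving E = 184.
χ = V − E + F = 82 − 184 + 92 = -10.
For a closed orientable surface χ = 2 − 2g, so g = (2 − (-10))/2 = 6.

6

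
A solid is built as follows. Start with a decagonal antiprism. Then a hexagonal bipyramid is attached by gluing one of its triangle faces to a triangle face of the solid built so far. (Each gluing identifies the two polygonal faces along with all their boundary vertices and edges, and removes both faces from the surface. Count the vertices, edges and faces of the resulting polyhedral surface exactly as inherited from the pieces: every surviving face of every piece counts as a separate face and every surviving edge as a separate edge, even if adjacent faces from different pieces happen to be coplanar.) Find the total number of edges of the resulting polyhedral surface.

A decagonal antiprism: V=20, E=40, F=22.
Attach a hexagonal bipyramid (V=8, E=18, F=12) along a 3-gon: merge 3 vertices and 3 edges, delete both glued faces → V=25, E=55, F=32.
Check: V − E + F = 25 − 55 + 32 = 2.

55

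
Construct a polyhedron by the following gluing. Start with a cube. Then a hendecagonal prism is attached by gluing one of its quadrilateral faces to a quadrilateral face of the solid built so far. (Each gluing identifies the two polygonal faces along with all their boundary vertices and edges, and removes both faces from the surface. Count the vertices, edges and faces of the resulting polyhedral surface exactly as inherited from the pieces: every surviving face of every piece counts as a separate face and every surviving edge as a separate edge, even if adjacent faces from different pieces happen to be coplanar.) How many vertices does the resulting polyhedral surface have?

26

A cube: V=8, E=12, F=6.
Attach a hendecagonal prism (V=22, E=33, F=13) along a 4-gon: merge 4 vertices and 4 edges, delete both glued faces → V=26, E=41, F=17.
Check: V − E + F = 26 − 41 + 17 = 2.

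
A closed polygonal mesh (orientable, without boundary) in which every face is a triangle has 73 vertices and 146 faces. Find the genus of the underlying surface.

1

Every face is a triangle, so 2E = 3·146 = 438, giving E = 219.
χ = V − E + F = 73 − 219 + 146 = 0.
For a closed orientable surface χ = 2 − 2g, so g = (2 − (0))/2 = 1.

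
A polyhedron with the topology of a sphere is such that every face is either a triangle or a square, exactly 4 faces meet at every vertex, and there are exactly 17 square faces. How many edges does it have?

Let x be the number of triangles; then F = 17 + x.
Edge–face incidences: 2E = 4·17 + 3·x = 68 + 3x.
Every vertex has degree 4, so 4V = 2E.
Euler: V − E + F = 2 ⇒ (2E)/4 − E + (17 + x) = 2.
Multiply by 8: 2·(2E) − 4·(2E) + 8·(17 + x) = 16, i.e. 136 + 8x − 2·(68 + 3x) = 16.
Collecting terms: 2x = 16, so x = 8.
Then 2E = 68 + 3·8 = 92, so E = 46, V = 2E/4 = 23, F = 17 + 8 = 25.

46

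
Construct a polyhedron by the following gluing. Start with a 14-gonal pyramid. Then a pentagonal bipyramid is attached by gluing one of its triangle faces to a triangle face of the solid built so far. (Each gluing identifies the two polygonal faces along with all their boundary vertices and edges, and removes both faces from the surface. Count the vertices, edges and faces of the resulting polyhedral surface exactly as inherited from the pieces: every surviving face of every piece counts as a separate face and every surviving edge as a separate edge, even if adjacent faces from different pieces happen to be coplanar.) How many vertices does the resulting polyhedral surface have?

A 14-gonal pyramid: V=15, E=28, F=15.
Attach a pentagonal bipyramid (V=7, E=15, F=10) along a 3-gon: merge 3 vertices and 3 edges, delete both glued faces → V=19, E=40, F=23.
Check: V − E + F = 19 − 40 + 23 = 2.

19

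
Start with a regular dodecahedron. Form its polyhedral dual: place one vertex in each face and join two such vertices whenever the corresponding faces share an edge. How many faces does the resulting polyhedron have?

20

The base solid has V = 20, E = 30, F = 12.
The dual swaps V and F and preserves E: V′ = F = 12, E′ = E = 30, F′ = V = 20.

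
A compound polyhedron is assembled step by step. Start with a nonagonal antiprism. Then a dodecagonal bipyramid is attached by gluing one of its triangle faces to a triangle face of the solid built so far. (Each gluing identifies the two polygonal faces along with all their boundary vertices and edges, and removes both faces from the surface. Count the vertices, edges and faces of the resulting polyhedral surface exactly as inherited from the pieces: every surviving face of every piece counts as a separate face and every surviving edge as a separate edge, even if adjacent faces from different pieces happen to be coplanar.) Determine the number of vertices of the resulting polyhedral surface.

A nonagonal antiprism: V=18, E=36, F=20.
Attach a dodecagonal bipyramid (V=14, E=36, F=24) along a 3-gon: merge 3 vertices and 3 edges, delete both glued faces → V=29, E=69, F=42.
Check: V − E + F = 29 − 69 + 42 = 2.

29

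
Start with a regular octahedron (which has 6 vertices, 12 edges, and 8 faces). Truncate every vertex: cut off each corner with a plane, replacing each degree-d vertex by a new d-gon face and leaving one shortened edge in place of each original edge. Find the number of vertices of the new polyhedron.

24

Truncation replaces each original edge-end by a new vertex, so V′ = 2E = 24.
Each original edge survives, and each old vertex of degree d contributes d new edges; summing degrees gives Σd = 2E, so E′ = E + 2E = 3E = 36.
Each original face survives and each original vertex becomes one new face: F′ = F + V = 14.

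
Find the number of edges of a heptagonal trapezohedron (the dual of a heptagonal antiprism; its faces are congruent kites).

The n-trapezohedron (dual of the n-antiprism) has V = 2·7 + 2 = 16, E = 4·7 = 28, F = 2·7 = 14.

28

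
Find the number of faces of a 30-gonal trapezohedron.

60

The n-trapezohedron (dual of the n-antiprism) has V = 2·30 + 2 = 62, E = 4·30 = 120, F = 2·30 = 60.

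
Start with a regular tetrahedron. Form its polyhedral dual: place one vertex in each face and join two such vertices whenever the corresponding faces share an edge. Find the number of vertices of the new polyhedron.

4

The base solid has V = 4, E = 6, F = 4.
The dual swaps V and F and preserves E: V′ = F = 4, E′ = E = 6, F′ = V = 4.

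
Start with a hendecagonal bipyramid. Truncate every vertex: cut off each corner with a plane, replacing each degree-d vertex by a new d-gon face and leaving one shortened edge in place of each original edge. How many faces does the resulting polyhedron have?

35

The base solid has V = 13, E = 33, F = 22.
Truncation replaces each original edge-end by a new vertex, so V′ = 2E = 66.
Each original edge survives, and each old vertex of degree d contributes d new edges; summing degrees gives Σd = 2E, so E′ = E + 2E = 3E = 99.
Each original face survives and each original vertex becomes one new face: F′ = F + V = 35.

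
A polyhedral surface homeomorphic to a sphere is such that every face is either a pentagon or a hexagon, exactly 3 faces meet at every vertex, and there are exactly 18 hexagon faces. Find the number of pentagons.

Let x be the number of pentagons; then F = 18 + x.
Edge–face incidences: 2E = 6·18 + 5·x = 108 + 5x.
Every vertex has degree 3, so 3V = 2E.
Euler: V − E + F = 2 ⇒ (2E)/3 − E + (18 + x) = 2.
Multiply by 6: 2·(2E) − 3·(2E) + 6·(18 + x) = 12, i.e. 108 + 6x − (108 + 5x) = 12.
Collecting terms: x = 12.
Then 2E = 108 + 5·12 = 168, so E = 84, V = 2E/3 = 56, F = 18 + 12 = 30.

12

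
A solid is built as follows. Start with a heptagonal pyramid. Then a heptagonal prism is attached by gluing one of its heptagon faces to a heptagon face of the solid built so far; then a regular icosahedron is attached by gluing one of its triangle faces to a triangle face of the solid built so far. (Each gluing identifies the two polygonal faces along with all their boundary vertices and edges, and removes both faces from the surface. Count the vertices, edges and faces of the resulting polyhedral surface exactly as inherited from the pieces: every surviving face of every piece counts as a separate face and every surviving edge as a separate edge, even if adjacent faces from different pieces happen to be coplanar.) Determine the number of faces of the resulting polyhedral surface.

A heptagonal pyramid: V=8, E=14, F=8.
Attach a heptagonal prism (V=14, E=21, F=9) along a 7-gon: merge 7 vertices and 7 edges, delete both glued faces → V=15, E=28, F=15.
Attach a regular icosahedron (V=12, E=30, F=20) along a 3-gon: merge 3 vertices and 3 edges, delete both glued faces → V=24, E=55, F=33.
Check: V − E + F = 24 − 55 + 33 = 2.

33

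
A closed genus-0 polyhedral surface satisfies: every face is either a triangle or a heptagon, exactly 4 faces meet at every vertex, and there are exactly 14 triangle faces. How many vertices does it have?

14

Let x be the number of heptagons; then F = 14 + x.
Edge–face incidences: 2E = 3·14 + 7·x = 42 + 7x.
Every vertex has degree 4, so 4V = 2E.
Euler: V − E + F = 2 ⇒ (2E)/4 − E + (14 + x) = 2.
Multiply by 8: 2·(2E) − 4·(2E) + 8·(14 + x) = 16, i.e. 112 + 8x − 2·(42 + 7x) = 16.
Collecting terms: −6x + 28 = 16, so −6x = −12, so x = 2.
Then 2E = 42 + 7·2 = 56, so E = 28, V = 2E/4 = 14, F = 14 + 2 = 16.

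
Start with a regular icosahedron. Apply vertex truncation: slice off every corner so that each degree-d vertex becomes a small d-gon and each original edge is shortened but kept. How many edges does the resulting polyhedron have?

90

The base solid has V = 12, E = 30, F = 20.
Truncation replaces each original edge-end by a new vertex, so V′ = 2E = 60.
Each original edge survives, and each old vertex of degree d contributes d new edges; summing degrees gives Σd = 2E, so E′ = E + 2E = 3E = 90.
Each original face survives and each original vertex becomes one new face: F′ = F + V = 32.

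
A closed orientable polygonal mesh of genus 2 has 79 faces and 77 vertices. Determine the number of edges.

For a closed orientable surface of genus 2, χ = 2 − 2·2 = -2.
E = V + F − (-2) = 77 + 79 − (-2) = 158.

158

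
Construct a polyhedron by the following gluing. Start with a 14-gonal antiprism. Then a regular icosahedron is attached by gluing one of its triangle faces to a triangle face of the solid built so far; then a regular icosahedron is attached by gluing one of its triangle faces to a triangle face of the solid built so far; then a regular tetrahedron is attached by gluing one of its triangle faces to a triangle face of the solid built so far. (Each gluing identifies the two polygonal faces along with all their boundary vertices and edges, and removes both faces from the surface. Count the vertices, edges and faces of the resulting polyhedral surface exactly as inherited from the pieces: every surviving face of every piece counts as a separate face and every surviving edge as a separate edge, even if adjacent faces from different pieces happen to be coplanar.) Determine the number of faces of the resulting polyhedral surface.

68

A 14-gonal antiprism: V=28, E=56, F=30.
Attach a regular icosahedron (V=12, E=30, F=20) along a 3-gon: merge 3 vertices and 3 edges, delete both glued faces → V=37, E=83, F=48.
Attach a regular icosahedron (V=12, E=30, F=20) along a 3-gon: merge 3 vertices and 3 edges, delete both glued faces → V=46, E=110, F=66.
Attach a regular tetrahedron (V=4, E=6, F=4) along a 3-gon: merge 3 vertices and 3 edges, delete both glued faces → V=47, E=113, F=68.
Check: V − E + F = 47 − 113 + 68 = 2.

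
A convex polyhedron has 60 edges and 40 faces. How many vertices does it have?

Here V − E + F = 2.
V = 2 + E − F = 2 + 60 − 40 = 22.

22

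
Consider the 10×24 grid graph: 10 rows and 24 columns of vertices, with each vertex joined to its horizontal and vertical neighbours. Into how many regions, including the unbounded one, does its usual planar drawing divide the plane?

208

The grid has V = 10·24 = 240 vertices and E = 10·23 + 24·9 = 446 edges.
F = 2 − V + E = 2 − 240 + 446 = 208.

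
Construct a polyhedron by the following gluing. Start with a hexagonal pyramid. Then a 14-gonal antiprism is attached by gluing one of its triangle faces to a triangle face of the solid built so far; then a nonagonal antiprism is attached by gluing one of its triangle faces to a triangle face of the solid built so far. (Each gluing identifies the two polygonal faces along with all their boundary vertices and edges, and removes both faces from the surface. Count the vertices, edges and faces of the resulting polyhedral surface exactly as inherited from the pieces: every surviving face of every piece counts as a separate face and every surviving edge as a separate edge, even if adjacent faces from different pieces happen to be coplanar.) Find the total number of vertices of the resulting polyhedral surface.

47

A hexagonal pyramid: V=7, E=12, F=7.
Attach a 14-gonal antiprism (V=28, E=56, F=30) along a 3-gon: merge 3 vertices and 3 edges, delete both glued faces → V=32, E=65, F=35.
Attach a nonagonal antiprism (V=18, E=36, F=20) along a 3-gon: merge 3 vertices and 3 edges, delete both glued faces → V=47, E=98, F=53.
Check: V − E + F = 47 − 98 + 53 = 2.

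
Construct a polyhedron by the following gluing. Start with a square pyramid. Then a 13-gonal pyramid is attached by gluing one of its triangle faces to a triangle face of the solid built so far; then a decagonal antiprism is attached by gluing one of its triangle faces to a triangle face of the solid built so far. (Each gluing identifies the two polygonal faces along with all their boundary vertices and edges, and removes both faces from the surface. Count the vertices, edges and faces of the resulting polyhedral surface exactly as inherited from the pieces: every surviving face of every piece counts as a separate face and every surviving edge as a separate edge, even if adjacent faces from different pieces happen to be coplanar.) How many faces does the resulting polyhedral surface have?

A square pyramid: V=5, E=8, F=5.
Attach a 13-gonal pyramid (V=14, E=26, F=14) along a 3-gon: merge 3 vertices and 3 edges, delete both glued faces → V=16, E=31, F=17.
Attach a decagonal antiprism (V=20, E=40, F=22) along a 3-gon: merge 3 vertices and 3 edges, delete both glued faces → V=33, E=68, F=37.
Check: V − E + F = 33 − 68 + 37 = 2.

37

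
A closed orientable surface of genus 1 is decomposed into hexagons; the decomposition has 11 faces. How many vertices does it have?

χ = 2 − 2·1 = 0, and every face is a hexagon so 6F = 2E.
E = 6·11/2 = 33. Then V = 0 + E − F = 0 + 33 − 11 = 22.

22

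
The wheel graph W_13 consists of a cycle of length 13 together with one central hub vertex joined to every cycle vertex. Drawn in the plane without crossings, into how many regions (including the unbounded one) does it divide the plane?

W_13 has V = 13 + 1 = 14 vertices and E = 2·13 = 26 edges.
By Euler's formula F = 2 − V + E = 2 − 14 + 26 = 14.

14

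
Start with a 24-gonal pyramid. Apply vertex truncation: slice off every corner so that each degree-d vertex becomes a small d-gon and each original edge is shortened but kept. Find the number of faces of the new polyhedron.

50

The base solid has V = 25, E = 48, F = 25.
Truncation replaces each original edge-end by a new vertex, so V′ = 2E = 96.
Each original edge survives, and each old vertex of degree d contributes d new edges; summing degrees gives Σd = 2E, so E′ = E + 2E = 3E = 144.
Each original face survives and each original vertex becomes one new face: F′ = F + V = 50.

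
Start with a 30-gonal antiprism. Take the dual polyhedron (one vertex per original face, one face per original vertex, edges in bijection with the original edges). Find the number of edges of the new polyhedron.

The base solid has V = 60, E = 120, F = 62.
The dual swaps V and F and preserves E: V′ = F = 62, E′ = E = 120, F′ = V = 60.

120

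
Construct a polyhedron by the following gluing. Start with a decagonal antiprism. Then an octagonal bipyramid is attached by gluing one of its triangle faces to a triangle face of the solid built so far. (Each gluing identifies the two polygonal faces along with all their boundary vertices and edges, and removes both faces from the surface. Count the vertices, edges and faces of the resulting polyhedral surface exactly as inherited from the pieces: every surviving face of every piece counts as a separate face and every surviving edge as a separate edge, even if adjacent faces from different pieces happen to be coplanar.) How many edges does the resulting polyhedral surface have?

A decagonal antiprism: V=20, E=40, F=22.
Attach an octagonal bipyramid (V=10, E=24, F=16) along a 3-gon: merge 3 vertices and 3 edges, delete both glued faces → V=27, E=61, F=36.
Check: V − E + F = 27 − 61 + 36 = 2.

61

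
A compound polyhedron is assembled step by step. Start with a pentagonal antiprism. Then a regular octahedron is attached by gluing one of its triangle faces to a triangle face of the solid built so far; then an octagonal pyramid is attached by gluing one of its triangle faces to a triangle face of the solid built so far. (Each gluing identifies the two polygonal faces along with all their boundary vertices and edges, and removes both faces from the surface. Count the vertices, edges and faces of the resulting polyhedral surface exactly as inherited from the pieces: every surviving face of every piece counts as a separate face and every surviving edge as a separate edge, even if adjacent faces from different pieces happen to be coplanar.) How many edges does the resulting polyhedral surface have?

42

A pentagonal antiprism: V=10, E=20, F=12.
Attach a regular octahedron (V=6, E=12, F=8) along a 3-gon: merge 3 vertices and 3 edges, delete both glued faces → V=13, E=29, F=18.
Attach an octagonal pyramid (V=9, E=16, F=9) along a 3-gon: merge 3 vertices and 3 edges, delete both glued faces → V=19, E=42, F=25.
Check: V − E + F = 19 − 42 + 25 = 2.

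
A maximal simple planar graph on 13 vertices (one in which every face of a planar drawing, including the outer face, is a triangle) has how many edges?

33

In a plane triangulation 3F = 2E and V − E + F = 2, so E = 3V − 6 = 3·13 − 6 = 33.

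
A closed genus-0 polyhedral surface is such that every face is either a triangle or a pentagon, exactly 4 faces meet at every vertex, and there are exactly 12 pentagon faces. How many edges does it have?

60

Let x be the number of triangles; then F = 12 + x.
Edge–face incidences: 2E = 5·12 + 3·x = 60 + 3x.
Every vertex has degree 4, so 4V = 2E.
Euler: V − E + F = 2 ⇒ (2E)/4 − E + (12 + x) = 2.
Multiply by 8: 2·(2E) − 4·(2E) + 8·(12 + x) = 16, i.e. 96 + 8x − 2·(60 + 3x) = 16.
Collecting terms: 2x − 24 = 16, so 2x = 40, so x = 20.
Then 2E = 60 + 3·20 = 120, so E = 60, V = 2E/4 = 30, F = 12 + 20 = 32.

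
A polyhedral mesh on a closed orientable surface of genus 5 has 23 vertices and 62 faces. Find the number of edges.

93

For a closed orientable surface of genus 5, χ = 2 − 2·5 = -8.
E = V + F − (-8) = 23 + 62 − (-8) = 93.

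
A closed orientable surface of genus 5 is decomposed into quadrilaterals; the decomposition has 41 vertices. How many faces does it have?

χ = 2 − 2·5 = -8, and every face is a square so 4F = 2E.
V − E + F = -8 with E = 4F/2 gives 41 − (4/2 − 1)·F = -8, so F = 49 and E = 98.

49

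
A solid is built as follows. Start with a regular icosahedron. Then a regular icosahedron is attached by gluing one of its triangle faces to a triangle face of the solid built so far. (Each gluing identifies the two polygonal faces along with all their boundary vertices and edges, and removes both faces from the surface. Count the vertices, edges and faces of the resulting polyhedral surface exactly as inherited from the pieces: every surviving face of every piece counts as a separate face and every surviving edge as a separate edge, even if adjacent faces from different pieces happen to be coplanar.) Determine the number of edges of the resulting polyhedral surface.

A regular icosahedron: V=12, E=30, F=20.
Attach a regular icosahedron (V=12, E=30, F=20) along a 3-gon: merge 3 vertices and 3 edges, delete both glued faces → V=21, E=57, F=38.
Check: V − E + F = 21 − 57 + 38 = 2.

57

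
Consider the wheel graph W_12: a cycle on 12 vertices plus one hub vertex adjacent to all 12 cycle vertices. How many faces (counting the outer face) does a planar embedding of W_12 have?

13

W_12 has V = 12 + 1 = 13 vertices and E = 2·12 = 24 edges.
By Euler's formula F = 2 − V + E = 2 − 13 + 24 = 13.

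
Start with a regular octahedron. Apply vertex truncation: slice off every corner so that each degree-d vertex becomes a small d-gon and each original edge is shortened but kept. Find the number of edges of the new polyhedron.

The base solid has V = 6, E = 12, F = 8.
Truncation replaces each original edge-end by a new vertex, so V′ = 2E = 24.
Each original edge survives, and each old vertex of degree d contributes d new edges; summing degrees gives Σd = 2E, so E′ = E + 2E = 3E = 36.
Each original face survives and each original vertex becomes one new face: F′ = F + V = 14.

36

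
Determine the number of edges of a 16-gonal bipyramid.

A bipyramid over an n-gon has 2n triangular faces and n + 2 vertices: V = 16 + 2 = 18, E = 3·16 = 48, F = 2·16 = 32.
Check: V − E + F = 18 − 48 + 32 = 2.

48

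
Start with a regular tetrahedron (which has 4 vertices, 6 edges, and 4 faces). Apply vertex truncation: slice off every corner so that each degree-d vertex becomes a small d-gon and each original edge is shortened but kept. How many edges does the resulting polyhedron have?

18

Truncation replaces each original edge-end by a new vertex, so V′ = 2E = 12.
Each original edge survives, and each old vertex of degree d contributes d new edges; summing degrees gives Σd = 2E, so E′ = E + 2E = 3E = 18.
Each original face survives and each original vertex becomes one new face: F′ = F + V = 8.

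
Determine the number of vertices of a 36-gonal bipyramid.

A bipyramid over an n-gon has 2n triangular faces and n + 2 vertices: V = 36 + 2 = 38, E = 3·36 = 108, F = 2·36 = 72.

38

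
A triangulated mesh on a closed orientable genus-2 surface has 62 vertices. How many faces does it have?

128

χ = 2 − 2·2 = -2, and every face is a triangle so 3F = 2E.
V − E + F = -2 with E = 3F/2 gives 62 − (3/2 − 1)·F = -2, so F = 128 and E = 192.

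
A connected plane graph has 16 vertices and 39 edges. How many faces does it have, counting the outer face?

25

Euler's formula for a connected plane graph: V − E + F = 2, so F = 2 − 16 + 39 = 25.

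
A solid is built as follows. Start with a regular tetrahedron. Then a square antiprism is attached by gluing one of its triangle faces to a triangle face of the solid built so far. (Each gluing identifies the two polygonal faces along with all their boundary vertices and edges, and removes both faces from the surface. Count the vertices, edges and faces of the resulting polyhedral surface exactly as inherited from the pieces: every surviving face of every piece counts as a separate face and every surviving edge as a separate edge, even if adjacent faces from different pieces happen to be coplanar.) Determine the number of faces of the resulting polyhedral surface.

12

A regular tetrahedron: V=4, E=6, F=4.
Attach a square antiprism (V=8, E=16, F=10) along a 3-gon: merge 3 vertices and 3 edges, delete both glued faces → V=9, E=19, F=12.
Check: V − E + F = 9 − 19 + 12 = 2.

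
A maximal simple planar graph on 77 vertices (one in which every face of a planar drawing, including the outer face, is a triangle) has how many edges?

In a plane triangulation 3F = 2E and V − E + F = 2, so E = 3V − 6 = 3·77 − 6 = 225.

225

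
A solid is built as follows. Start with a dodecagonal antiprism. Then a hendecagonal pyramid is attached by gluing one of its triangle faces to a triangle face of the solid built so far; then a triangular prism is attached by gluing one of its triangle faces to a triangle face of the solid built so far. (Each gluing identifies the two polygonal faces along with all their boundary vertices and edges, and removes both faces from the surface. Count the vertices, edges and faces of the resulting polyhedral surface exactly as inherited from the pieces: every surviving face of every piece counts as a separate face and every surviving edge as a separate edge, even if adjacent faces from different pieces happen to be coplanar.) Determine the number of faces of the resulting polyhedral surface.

A dodecagonal antiprism: V=24, E=48, F=26.
Attach a hendecagonal pyramid (V=12, E=22, F=12) along a 3-gon: merge 3 vertices and 3 edges, delete both glued faces → V=33, E=67, F=36.
Attach a triangular prism (V=6, E=9, F=5) along a 3-gon: merge 3 vertices and 3 edges, delete both glued faces → V=36, E=73, F=39.
Check: V − E + F = 36 − 73 + 39 = 2.

39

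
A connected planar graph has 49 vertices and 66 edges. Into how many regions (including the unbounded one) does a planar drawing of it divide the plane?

Euler's formula for a connected plane graph: V − E + F = 2, so F = 2 − 49 + 66 = 19.

19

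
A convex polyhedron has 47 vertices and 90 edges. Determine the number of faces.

45

Here V − E + F = 2.
F = 2 − V + E = 2 − 47 + 90 = 45.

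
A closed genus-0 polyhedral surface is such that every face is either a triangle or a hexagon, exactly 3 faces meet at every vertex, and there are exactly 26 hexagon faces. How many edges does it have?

Let x be the number of triangles; then F = 26 + x.
Edge–face incidences: 2E = 6·26 + 3·x = 156 + 3x.
Every vertex has degree 3, so 3V = 2E.
Euler: V − E + F = 2 ⇒ (2E)/3 − E + (26 + x) = 2.
Multiply by 6: 2·(2E) − 3·(2E) + 6·(26 + x) = 12, i.e. 156 + 6x − (156 + 3x) = 12.
Collecting terms: 3x = 12, so x = 4.
Then 2E = 156 + 3·4 = 168, so E = 84, V = 2E/3 = 56, F = 26 + 4 = 30.

84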